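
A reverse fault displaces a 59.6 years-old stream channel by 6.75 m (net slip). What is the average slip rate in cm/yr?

rate = 6.75 m / 59.6 years = 0.113 m/yr = 11.3 cm/yr

11.3 cm/yr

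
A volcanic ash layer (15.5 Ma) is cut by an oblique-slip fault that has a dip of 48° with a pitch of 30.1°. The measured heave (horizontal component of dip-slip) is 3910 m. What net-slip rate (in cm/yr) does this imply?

dip-slip = heave / cos(dip) = 3910 / cos(48°) = 5843 m
net slip = dip-slip / sin(rake) = 5843 / sin(30.1°) = 11650 m
rate = 11650 m / 15.5 Ma = 0.000752 m/yr = 0.0752 cm/yr

0.0752 cm/yr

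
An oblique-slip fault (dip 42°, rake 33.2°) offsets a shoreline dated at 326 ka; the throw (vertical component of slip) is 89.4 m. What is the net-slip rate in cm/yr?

dip-slip = throw / sin(dip) = 89.4 / sin(42°) = 133.6 m
net slip = dip-slip / sin(rake) = 133.6 / sin(33.2°) = 244 m
rate = 244 m / 326 ka = 0.000748 m/yr = 0.0748 cm/yr

0.0748 cm/yr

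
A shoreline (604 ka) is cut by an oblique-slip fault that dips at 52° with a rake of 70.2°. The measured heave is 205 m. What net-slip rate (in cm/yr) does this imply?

0.0586 cm/yr

dip-slip = heave / cos(dip) = 205 / cos(52°) = 333 m
net slip = dip-slip / sin(rake) = 333 / sin(70.2°) = 353.9 m
rate = 353.9 m / 604 ka = 0.000586 m/yr = 0.0586 cm/yr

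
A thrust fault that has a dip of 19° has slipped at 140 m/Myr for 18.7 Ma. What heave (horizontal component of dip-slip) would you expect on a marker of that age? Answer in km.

dip-slip = rate × time = 140 m/Myr × 18.7 Ma = 2618 m
heave = dip-slip × cos(dip) = 2618 × cos(19°) = 2480 m = 2.48 km

2.48 km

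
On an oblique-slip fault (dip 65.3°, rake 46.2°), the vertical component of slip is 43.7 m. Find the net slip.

66.6 m

dip-slip = throw / sin(dip) = 43.7 / sin(65.3°) = 48.10 m
net slip = dip-slip / sin(rake) = 48.10 / sin(46.2°) = 66.6 m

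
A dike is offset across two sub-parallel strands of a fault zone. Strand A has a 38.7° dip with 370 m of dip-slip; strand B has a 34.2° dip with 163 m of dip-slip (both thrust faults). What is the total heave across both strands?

heave_A = 370 × cos(38.7°) = 288.8 m
heave_B = 163 × cos(34.2°) = 134.8 m
total = 288.8 + 134.8 = 424 m

424 m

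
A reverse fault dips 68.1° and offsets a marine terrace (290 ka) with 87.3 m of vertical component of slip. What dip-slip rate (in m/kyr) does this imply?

dip-slip = throw / sin(dip) = 87.3 m / sin(68.1°) = 94.09 m
rate = 94.09 m / 290 ka = 0.000324 m/yr = 0.324 m/kyr

0.324 m/kyr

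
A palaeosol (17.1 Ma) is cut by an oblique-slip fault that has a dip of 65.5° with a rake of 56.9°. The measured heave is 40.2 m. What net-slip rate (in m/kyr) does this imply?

dip-slip = heave / cos(dip) = 40.2 / cos(65.5°) = 96.94 m
net slip = dip-slip / sin(rake) = 96.94 / sin(56.9°) = 115.7 m
rate = 115.7 m / 17.1 Ma = 0.00000677 m/yr = 0.00677 m/kyr

0.00677 m/kyr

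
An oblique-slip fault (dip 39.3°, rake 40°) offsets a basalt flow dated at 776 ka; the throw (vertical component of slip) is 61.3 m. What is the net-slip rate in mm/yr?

dip-slip = throw / sin(dip) = 61.3 / sin(39.3°) = 96.78 m
net slip = dip-slip / sin(rake) = 96.78 / sin(40°) = 150.6 m
rate = 150.6 m / 776 ka = 0.000194 m/yr = 0.194 mm/yr

0.194 mm/yr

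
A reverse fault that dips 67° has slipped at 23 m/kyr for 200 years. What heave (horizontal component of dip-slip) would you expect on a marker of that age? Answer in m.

dip-slip = rate × time = 23 m/kyr × 200 years = 4.600 m
heave = dip-slip × cos(dip) = 4.600 × cos(67°) = 1.80 m

1.80 m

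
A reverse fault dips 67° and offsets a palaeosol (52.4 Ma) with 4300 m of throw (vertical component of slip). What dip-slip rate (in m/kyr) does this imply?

dip-slip = throw / sin(dip) = 4300 m / sin(67°) = 4671 m
rate = 4671 m / 52.4 Ma = 0.0000891 m/yr = 0.0891 m/kyr

0.0891 m/kyr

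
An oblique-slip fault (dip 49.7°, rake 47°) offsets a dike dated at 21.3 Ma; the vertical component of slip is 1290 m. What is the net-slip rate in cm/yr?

0.0109 cm/yr

dip-slip = throw / sin(dip) = 1290 / sin(49.7°) = 1691 m
net slip = dip-slip / sin(rake) = 1691 / sin(47°) = 2313 m
rate = 2313 m / 21.3 Ma = 0.000109 m/yr = 0.0109 cm/yr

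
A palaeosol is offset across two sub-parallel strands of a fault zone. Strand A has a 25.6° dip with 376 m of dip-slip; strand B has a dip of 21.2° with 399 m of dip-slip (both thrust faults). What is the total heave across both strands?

711 m

heave_A = 376 × cos(25.6°) = 339.1 m
heave_B = 399 × cos(21.2°) = 372 m
total = 339.1 + 372 = 711 m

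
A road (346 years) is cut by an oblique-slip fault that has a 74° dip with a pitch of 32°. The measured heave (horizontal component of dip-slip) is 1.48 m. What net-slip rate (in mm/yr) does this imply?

29.3 mm/yr

dip-slip = heave / cos(dip) = 1.48 / cos(74°) = 5.369 m
net slip = dip-slip / sin(rake) = 5.369 / sin(32°) = 10.13 m
rate = 10.13 m / 346 years = 0.0293 m/yr = 29.3 mm/yr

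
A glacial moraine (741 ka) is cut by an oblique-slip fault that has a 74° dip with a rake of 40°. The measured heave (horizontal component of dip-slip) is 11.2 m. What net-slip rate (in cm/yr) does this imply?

0.00853 cm/yr

dip-slip = heave / cos(dip) = 11.2 / cos(74°) = 40.63 m
net slip = dip-slip / sin(rake) = 40.63 / sin(40°) = 63.21 m
rate = 63.21 m / 741 ka = 0.0000853 m/yr = 0.00853 cm/yr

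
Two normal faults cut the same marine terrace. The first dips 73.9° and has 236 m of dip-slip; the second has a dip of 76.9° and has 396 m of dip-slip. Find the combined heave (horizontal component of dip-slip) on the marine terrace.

heave_A = 236 × cos(73.9°) = 65.45 m
heave_B = 396 × cos(76.9°) = 89.75 m
total = 65.45 + 89.75 = 155 m

155 m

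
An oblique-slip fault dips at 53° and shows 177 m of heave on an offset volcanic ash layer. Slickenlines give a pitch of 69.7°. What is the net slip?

314 m

dip-slip = heave / cos(dip) = 177 / cos(53°) = 294.1 m
net slip = dip-slip / sin(rake) = 294.1 / sin(69.7°) = 314 m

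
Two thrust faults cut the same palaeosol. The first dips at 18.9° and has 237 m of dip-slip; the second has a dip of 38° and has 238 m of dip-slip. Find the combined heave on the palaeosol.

heave_A = 237 × cos(18.9°) = 224.2 m
heave_B = 238 × cos(38°) = 187.5 m
total = 224.2 + 187.5 = 412 m

412 m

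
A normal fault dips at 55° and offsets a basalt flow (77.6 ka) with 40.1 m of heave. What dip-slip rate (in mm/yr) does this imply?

0.901 mm/yr

dip-slip = heave / cos(dip) = 40.1 m / cos(55°) = 69.91 m
rate = 69.91 m / 77.6 ka = 0.000901 m/yr = 0.901 mm/yr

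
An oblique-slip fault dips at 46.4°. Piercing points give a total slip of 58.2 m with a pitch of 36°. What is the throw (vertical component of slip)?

24.8 m

dip-slip = net slip × sin(rake) = 58.2 m × sin(36°) = 34.21 m
throw = dip-slip × sin(dip) = 34.21 × sin(46.4°) = 24.8 m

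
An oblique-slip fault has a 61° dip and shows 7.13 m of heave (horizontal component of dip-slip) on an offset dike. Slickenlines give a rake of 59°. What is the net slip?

17.2 m

dip-slip = heave / cos(dip) = 7.13 / cos(61°) = 14.71 m
net slip = dip-slip / sin(rake) = 14.71 / sin(59°) = 17.2 m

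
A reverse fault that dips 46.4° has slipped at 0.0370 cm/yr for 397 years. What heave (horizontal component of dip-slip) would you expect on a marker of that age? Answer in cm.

dip-slip = rate × time = 0.0370 cm/yr × 397 years = 0.1469 m
heave = dip-slip × cos(dip) = 0.1469 × cos(46.4°) = 0.101 m = 10.1 cm

10.1 cm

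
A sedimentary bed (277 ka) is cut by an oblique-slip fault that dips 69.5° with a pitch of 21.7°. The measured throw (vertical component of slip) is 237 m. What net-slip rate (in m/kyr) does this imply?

2.47 m/kyr

dip-slip = throw / sin(dip) = 237 / sin(69.5°) = 253 m
net slip = dip-slip / sin(rake) = 253 / sin(21.7°) = 684.3 m
rate = 684.3 m / 277 ka = 0.00247 m/yr = 2.47 m/kyr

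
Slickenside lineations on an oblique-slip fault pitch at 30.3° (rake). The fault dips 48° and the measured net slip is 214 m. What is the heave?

72.2 m

dip-slip = net slip × sin(rake) = 214 m × sin(30.3°) = 108 m
heave = dip-slip × cos(dip) = 108 × cos(48°) = 72.2 m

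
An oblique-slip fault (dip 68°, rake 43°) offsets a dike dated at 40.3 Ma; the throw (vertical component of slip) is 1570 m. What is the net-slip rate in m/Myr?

61.6 m/Myr

dip-slip = throw / sin(dip) = 1570 / sin(68°) = 1693 m
net slip = dip-slip / sin(rake) = 1693 / sin(43°) = 2483 m
rate = 2483 m / 40.3 Ma = 0.0000616 m/yr = 61.6 m/Myr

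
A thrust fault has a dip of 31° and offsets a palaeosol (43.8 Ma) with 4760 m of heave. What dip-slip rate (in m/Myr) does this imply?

dip-slip = heave / cos(dip) = 4760 m / cos(31°) = 5553 m
rate = 5553 m / 43.8 Ma = 0.000127 m/yr = 127 m/Myr

127 m/Myr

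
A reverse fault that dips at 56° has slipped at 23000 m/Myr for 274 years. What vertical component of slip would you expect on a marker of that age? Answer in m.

5.22 m

dip-slip = rate × time = 23000 m/Myr × 274 years = 6.302 m
throw = dip-slip × sin(dip) = 6.302 × sin(56°) = 5.22 m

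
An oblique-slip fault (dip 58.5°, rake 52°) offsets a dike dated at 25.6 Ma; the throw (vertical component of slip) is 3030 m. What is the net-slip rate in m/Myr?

dip-slip = throw / sin(dip) = 3030 / sin(58.5°) = 3554 m
net slip = dip-slip / sin(rake) = 3554 / sin(52°) = 4510 m
rate = 4510 m / 25.6 Ma = 0.000176 m/yr = 176 m/Myr

176 m/Myr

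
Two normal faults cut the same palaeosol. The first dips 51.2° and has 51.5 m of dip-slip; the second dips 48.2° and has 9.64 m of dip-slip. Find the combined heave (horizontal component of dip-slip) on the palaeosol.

heave_A = 51.5 × cos(51.2°) = 32.27 m
heave_B = 9.64 × cos(48.2°) = 6.425 m
total = 32.27 + 6.425 = 38.7 m

38.7 m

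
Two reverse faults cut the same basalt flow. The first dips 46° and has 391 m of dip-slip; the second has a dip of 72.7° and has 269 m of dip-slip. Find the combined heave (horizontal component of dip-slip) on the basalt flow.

heave_A = 391 × cos(46°) = 271.6 m
heave_B = 269 × cos(72.7°) = 79.99 m
total = 271.6 + 79.99 = 352 m

352 m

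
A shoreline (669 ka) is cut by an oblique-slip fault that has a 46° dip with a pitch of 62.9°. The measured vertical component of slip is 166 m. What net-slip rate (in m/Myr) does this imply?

387 m/Myr

dip-slip = throw / sin(dip) = 166 / sin(46°) = 230.8 m
net slip = dip-slip / sin(rake) = 230.8 / sin(62.9°) = 259.2 m
rate = 259.2 m / 669 ka = 0.000387 m/yr = 387 m/Myr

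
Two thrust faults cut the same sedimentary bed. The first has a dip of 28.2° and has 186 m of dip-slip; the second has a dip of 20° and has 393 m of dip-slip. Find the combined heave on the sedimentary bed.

533 m

heave_A = 186 × cos(28.2°) = 163.9 m
heave_B = 393 × cos(20°) = 369.3 m
total = 163.9 + 369.3 = 533 m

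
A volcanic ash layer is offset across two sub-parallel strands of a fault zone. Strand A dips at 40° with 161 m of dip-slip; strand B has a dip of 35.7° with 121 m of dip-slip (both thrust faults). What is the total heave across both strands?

heave_A = 161 × cos(40°) = 123.3 m
heave_B = 121 × cos(35.7°) = 98.26 m
total = 123.3 + 98.26 = 222 m

222 m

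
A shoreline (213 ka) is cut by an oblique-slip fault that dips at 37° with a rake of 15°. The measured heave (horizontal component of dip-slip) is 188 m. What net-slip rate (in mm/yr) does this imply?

dip-slip = heave / cos(dip) = 188 / cos(37°) = 235.4 m
net slip = dip-slip / sin(rake) = 235.4 / sin(15°) = 909.5 m
rate = 909.5 m / 213 ka = 0.00427 m/yr = 4.27 mm/yr

4.27 mm/yr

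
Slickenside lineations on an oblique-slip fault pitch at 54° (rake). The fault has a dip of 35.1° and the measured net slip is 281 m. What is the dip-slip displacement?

dip-slip = net slip × sin(rake) = 281 m × sin(54°) = 227 m

227 m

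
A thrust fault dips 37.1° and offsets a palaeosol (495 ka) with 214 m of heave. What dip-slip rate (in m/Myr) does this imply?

dip-slip = heave / cos(dip) = 214 m / cos(37.1°) = 268.3 m
rate = 268.3 m / 495 ka = 0.000542 m/yr = 542 m/Myr

542 m/Myr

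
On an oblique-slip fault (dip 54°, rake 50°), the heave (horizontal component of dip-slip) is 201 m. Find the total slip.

446 m

dip-slip = heave / cos(dip) = 201 / cos(54°) = 342 m
net slip = dip-slip / sin(rake) = 342 / sin(50°) = 446 m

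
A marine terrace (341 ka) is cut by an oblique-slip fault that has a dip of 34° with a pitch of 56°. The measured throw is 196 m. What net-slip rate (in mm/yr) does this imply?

dip-slip = throw / sin(dip) = 196 / sin(34°) = 350.5 m
net slip = dip-slip / sin(rake) = 350.5 / sin(56°) = 422.8 m
rate = 422.8 m / 341 ka = 0.00124 m/yr = 1.24 mm/yr

1.24 mm/yr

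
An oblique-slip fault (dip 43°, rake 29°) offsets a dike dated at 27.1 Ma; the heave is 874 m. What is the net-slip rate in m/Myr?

91 m/Myr

dip-slip = heave / cos(dip) = 874 / cos(43°) = 1195 m
net slip = dip-slip / sin(rake) = 1195 / sin(29°) = 2465 m
rate = 2465 m / 27.1 Ma = 0.0000910 m/yr = 91 m/Myr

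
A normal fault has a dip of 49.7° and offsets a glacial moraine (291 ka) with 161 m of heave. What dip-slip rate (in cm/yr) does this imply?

dip-slip = heave / cos(dip) = 161 m / cos(49.7°) = 248.9 m
rate = 248.9 m / 291 ka = 0.000855 m/yr = 0.0855 cm/yr

0.0855 cm/yr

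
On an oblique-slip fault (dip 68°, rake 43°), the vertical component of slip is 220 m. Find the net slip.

dip-slip = throw / sin(dip) = 220 / sin(68°) = 237.3 m
net slip = dip-slip / sin(rake) = 237.3 / sin(43°) = 348 m

348 m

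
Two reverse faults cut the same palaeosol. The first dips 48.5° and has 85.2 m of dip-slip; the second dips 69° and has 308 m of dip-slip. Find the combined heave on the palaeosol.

167 m

heave_A = 85.2 × cos(48.5°) = 56.46 m
heave_B = 308 × cos(69°) = 110.4 m
total = 56.46 + 110.4 = 167 m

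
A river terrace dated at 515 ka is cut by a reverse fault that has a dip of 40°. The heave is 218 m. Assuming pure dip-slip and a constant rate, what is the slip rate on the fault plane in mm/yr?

0.553 mm/yr

dip-slip = heave / cos(dip) = 218 m / cos(40°) = 284.6 m
rate = 284.6 m / 515 ka = 0.000553 m/yr = 0.553 mm/yr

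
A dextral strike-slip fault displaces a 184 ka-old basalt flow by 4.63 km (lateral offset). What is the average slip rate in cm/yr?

rate = 4.63 km / 184 ka = 0.0252 m/yr = 2.52 cm/yr

2.52 cm/yr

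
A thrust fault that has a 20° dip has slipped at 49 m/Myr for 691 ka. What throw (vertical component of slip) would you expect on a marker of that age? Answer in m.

dip-slip = rate × time = 49 m/Myr × 691 ka = 33.86 m
throw = dip-slip × sin(dip) = 33.86 × sin(20°) = 11.6 m

11.6 m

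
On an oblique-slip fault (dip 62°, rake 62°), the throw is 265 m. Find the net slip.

340 m

dip-slip = throw / sin(dip) = 265 / sin(62°) = 300.1 m
net slip = dip-slip / sin(rake) = 300.1 / sin(62°) = 340 m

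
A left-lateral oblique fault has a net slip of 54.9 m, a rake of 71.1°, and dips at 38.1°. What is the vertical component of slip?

32 m

dip-slip = net slip × sin(rake) = 54.9 m × sin(71.1°) = 51.94 m
throw = dip-slip × sin(dip) = 51.94 × sin(38.1°) = 32 m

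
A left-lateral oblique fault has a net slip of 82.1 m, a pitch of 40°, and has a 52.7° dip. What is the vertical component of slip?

dip-slip = net slip × sin(rake) = 82.1 m × sin(40°) = 52.77 m
throw = dip-slip × sin(dip) = 52.77 × sin(52.7°) = 42 m

42 m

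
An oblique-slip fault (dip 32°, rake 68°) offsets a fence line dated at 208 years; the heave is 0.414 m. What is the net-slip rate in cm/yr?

dip-slip = heave / cos(dip) = 0.414 / cos(32°) = 0.4882 m
net slip = dip-slip / sin(rake) = 0.4882 / sin(68°) = 0.5265 m
rate = 0.5265 m / 208 years = 0.00253 m/yr = 0.253 cm/yr

0.253 cm/yr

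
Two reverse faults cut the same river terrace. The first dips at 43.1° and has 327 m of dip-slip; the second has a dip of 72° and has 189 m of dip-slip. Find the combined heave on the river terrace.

297 m

heave_A = 327 × cos(43.1°) = 238.8 m
heave_B = 189 × cos(72°) = 58.40 m
total = 238.8 + 58.40 = 297 m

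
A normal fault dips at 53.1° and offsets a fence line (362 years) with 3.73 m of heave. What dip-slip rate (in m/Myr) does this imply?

17200 m/Myr

dip-slip = heave / cos(dip) = 3.73 m / cos(53.1°) = 6.212 m
rate = 6.212 m / 362 years = 0.0172 m/yr = 17200 m/Myr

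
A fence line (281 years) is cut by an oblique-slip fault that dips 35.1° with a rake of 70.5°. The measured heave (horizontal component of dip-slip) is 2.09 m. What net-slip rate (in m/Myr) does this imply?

9640 m/Myr

dip-slip = heave / cos(dip) = 2.09 / cos(35.1°) = 2.555 m
net slip = dip-slip / sin(rake) = 2.555 / sin(70.5°) = 2.710 m
rate = 2.710 m / 281 years = 0.00964 m/yr = 9640 m/Myr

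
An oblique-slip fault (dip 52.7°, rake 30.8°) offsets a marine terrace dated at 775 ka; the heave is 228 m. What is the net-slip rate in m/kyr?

dip-slip = heave / cos(dip) = 228 / cos(52.7°) = 376.2 m
net slip = dip-slip / sin(rake) = 376.2 / sin(30.8°) = 734.8 m
rate = 734.8 m / 775 ka = 0.000948 m/yr = 0.948 m/kyr

0.948 m/kyr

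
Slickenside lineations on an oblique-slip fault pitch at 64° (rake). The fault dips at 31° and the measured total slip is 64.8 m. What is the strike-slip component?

strike-slip = net slip × cos(rake) = 64.8 m × cos(64°) = 28.4 m

28.4 m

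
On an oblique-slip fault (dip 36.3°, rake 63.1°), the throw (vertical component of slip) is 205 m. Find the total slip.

388 m

dip-slip = throw / sin(dip) = 205 / sin(36.3°) = 346.3 m
net slip = dip-slip / sin(rake) = 346.3 / sin(63.1°) = 388 m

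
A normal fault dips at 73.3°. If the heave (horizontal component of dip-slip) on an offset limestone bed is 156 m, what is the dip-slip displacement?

543 m

dip-slip = heave / cos(dip) = 156 / cos(73.3°) = 543 m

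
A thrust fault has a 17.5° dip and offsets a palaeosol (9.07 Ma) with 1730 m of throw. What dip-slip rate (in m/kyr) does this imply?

0.634 m/kyr

dip-slip = throw / sin(dip) = 1730 m / sin(17.5°) = 5753 m
rate = 5753 m / 9.07 Ma = 0.000634 m/yr = 0.634 m/kyr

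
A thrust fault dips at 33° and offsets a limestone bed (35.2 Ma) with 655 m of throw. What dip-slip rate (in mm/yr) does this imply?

dip-slip = throw / sin(dip) = 655 m / sin(33°) = 1203 m
rate = 1203 m / 35.2 Ma = 0.0000342 m/yr = 0.0342 mm/yr

0.0342 mm/yr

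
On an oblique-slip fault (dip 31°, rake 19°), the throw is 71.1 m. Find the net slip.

424 m

dip-slip = throw / sin(dip) = 71.1 / sin(31°) = 138 m
net slip = dip-slip / sin(rake) = 138 / sin(19°) = 424 m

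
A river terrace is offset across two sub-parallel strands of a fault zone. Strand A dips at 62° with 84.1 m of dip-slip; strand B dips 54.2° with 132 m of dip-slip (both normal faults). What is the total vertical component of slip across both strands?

181 m

throw_A = 84.1 × sin(62°) = 74.26 m
throw_B = 132 × sin(54.2°) = 107.1 m
total = 74.26 + 107.1 = 181 m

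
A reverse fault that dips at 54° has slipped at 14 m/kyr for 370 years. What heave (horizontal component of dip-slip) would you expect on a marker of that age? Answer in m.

dip-slip = rate × time = 14 m/kyr × 370 years = 5.180 m
heave = dip-slip × cos(dip) = 5.180 × cos(54°) = 3.04 m

3.04 m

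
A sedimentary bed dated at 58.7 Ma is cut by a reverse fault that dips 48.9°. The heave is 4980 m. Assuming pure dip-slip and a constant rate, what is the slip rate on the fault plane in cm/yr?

dip-slip = heave / cos(dip) = 4980 m / cos(48.9°) = 7576 m
rate = 7576 m / 58.7 Ma = 0.000129 m/yr = 0.0129 cm/yr

0.0129 cm/yr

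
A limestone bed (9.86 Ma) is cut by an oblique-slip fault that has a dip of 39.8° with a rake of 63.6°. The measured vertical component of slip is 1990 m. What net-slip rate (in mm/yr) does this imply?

dip-slip = throw / sin(dip) = 1990 / sin(39.8°) = 3109 m
net slip = dip-slip / sin(rake) = 3109 / sin(63.6°) = 3471 m
rate = 3471 m / 9.86 Ma = 0.000352 m/yr = 0.352 mm/yr

0.352 mm/yr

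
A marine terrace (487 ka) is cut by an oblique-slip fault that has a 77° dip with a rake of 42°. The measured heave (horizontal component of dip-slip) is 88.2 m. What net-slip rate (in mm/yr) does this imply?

dip-slip = heave / cos(dip) = 88.2 / cos(77°) = 392.1 m
net slip = dip-slip / sin(rake) = 392.1 / sin(42°) = 586 m
rate = 586 m / 487 ka = 0.00120 m/yr = 1.20 mm/yr

1.20 mm/yr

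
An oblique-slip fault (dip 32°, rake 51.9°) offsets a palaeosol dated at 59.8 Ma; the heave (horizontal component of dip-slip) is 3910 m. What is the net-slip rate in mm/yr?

dip-slip = heave / cos(dip) = 3910 / cos(32°) = 4611 m
net slip = dip-slip / sin(rake) = 4611 / sin(51.9°) = 5859 m
rate = 5859 m / 59.8 Ma = 0.0000980 m/yr = 0.0980 mm/yr

0.0980 mm/yr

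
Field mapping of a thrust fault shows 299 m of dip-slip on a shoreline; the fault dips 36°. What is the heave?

heave = dip-slip × cos(dip) = 299 m × cos(36°) = 242 m

242 m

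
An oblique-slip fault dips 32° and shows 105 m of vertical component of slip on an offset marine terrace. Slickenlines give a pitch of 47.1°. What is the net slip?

270 m

dip-slip = throw / sin(dip) = 105 / sin(32°) = 198.1 m
net slip = dip-slip / sin(rake) = 198.1 / sin(47.1°) = 270 m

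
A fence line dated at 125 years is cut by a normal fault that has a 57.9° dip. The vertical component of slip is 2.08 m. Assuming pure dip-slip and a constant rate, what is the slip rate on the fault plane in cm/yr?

dip-slip = throw / sin(dip) = 2.08 m / sin(57.9°) = 2.455 m
rate = 2.455 m / 125 years = 0.0196 m/yr = 1.96 cm/yr

1.96 cm/yr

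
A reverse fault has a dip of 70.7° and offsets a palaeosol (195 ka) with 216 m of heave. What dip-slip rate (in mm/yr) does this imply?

3.35 mm/yr

dip-slip = heave / cos(dip) = 216 m / cos(70.7°) = 653.5 m
rate = 653.5 m / 195 ka = 0.00335 m/yr = 3.35 mm/yr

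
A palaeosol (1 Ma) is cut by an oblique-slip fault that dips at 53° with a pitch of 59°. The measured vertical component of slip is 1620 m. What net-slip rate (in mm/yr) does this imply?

dip-slip = throw / sin(dip) = 1620 / sin(53°) = 2028 m
net slip = dip-slip / sin(rake) = 2028 / sin(59°) = 2366 m
rate = 2366 m / 1 Ma = 0.00237 m/yr = 2.37 mm/yr

2.37 mm/yr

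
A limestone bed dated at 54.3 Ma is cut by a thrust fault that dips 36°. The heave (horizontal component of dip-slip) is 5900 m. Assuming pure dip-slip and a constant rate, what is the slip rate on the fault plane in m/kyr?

0.134 m/kyr

dip-slip = heave / cos(dip) = 5900 m / cos(36°) = 7293 m
rate = 7293 m / 54.3 Ma = 0.000134 m/yr = 0.134 m/kyr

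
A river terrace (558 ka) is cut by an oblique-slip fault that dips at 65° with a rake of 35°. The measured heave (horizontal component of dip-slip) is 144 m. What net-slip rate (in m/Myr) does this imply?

1060 m/Myr

dip-slip = heave / cos(dip) = 144 / cos(65°) = 340.7 m
net slip = dip-slip / sin(rake) = 340.7 / sin(35°) = 594 m
rate = 594 m / 558 ka = 0.00106 m/yr = 1060 m/Myr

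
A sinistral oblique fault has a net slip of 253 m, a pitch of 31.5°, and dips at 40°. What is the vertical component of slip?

dip-slip = net slip × sin(rake) = 253 m × sin(31.5°) = 132.2 m
throw = dip-slip × sin(dip) = 132.2 × sin(40°) = 85 m

85 m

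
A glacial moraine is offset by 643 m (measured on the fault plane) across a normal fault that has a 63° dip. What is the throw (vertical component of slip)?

573 m

throw = dip-slip × sin(dip) = 643 m × sin(63°) = 573 m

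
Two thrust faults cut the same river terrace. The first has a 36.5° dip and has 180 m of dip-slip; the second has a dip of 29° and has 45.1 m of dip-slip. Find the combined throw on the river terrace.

throw_A = 180 × sin(36.5°) = 107.1 m
throw_B = 45.1 × sin(29°) = 21.86 m
total = 107.1 + 21.86 = 129 m

129 m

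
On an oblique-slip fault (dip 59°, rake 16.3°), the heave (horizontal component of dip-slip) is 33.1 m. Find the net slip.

dip-slip = heave / cos(dip) = 33.1 / cos(59°) = 64.27 m
net slip = dip-slip / sin(rake) = 64.27 / sin(16.3°) = 229 m

229 m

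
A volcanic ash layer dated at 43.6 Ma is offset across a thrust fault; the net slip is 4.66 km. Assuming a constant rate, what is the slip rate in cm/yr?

rate = 4.66 km / 43.6 Ma = 0.000107 m/yr = 0.0107 cm/yr

0.0107 cm/yr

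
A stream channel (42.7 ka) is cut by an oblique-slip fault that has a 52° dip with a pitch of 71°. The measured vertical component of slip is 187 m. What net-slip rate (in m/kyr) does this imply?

5.88 m/kyr

dip-slip = throw / sin(dip) = 187 / sin(52°) = 237.3 m
net slip = dip-slip / sin(rake) = 237.3 / sin(71°) = 251 m
rate = 251 m / 42.7 ka = 0.00588 m/yr = 5.88 m/kyr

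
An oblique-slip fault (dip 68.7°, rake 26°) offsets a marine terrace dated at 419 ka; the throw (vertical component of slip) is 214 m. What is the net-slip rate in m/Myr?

1250 m/Myr

dip-slip = throw / sin(dip) = 214 / sin(68.7°) = 229.7 m
net slip = dip-slip / sin(rake) = 229.7 / sin(26°) = 524 m
rate = 524 m / 419 ka = 0.00125 m/yr = 1250 m/Myr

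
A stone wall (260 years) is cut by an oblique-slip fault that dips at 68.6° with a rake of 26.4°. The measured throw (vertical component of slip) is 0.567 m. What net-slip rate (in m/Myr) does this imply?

dip-slip = throw / sin(dip) = 0.567 / sin(68.6°) = 0.6090 m
net slip = dip-slip / sin(rake) = 0.6090 / sin(26.4°) = 1.370 m
rate = 1.370 m / 260 years = 0.00527 m/yr = 5270 m/Myr

5270 m/Myr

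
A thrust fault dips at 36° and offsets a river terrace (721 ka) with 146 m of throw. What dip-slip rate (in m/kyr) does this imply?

0.345 m/kyr

dip-slip = throw / sin(dip) = 146 m / sin(36°) = 248.4 m
rate = 248.4 m / 721 ka = 0.000345 m/yr = 0.345 m/kyr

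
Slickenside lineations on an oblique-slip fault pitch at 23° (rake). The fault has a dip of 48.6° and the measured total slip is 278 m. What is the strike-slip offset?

strike-slip = net slip × cos(rake) = 278 m × cos(23°) = 256 m

256 m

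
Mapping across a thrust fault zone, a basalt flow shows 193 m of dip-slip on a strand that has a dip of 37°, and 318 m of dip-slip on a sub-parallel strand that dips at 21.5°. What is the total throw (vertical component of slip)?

233 m

throw_A = 193 × sin(37°) = 116.2 m
throw_B = 318 × sin(21.5°) = 116.5 m
total = 116.2 + 116.5 = 233 m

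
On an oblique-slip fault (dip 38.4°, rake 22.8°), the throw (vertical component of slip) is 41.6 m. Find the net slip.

dip-slip = throw / sin(dip) = 41.6 / sin(38.4°) = 66.97 m
net slip = dip-slip / sin(rake) = 66.97 / sin(22.8°) = 173 m

173 m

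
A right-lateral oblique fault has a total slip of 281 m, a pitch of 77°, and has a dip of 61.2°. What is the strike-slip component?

strike-slip = net slip × cos(rake) = 281 m × cos(77°) = 63.2 m

63.2 m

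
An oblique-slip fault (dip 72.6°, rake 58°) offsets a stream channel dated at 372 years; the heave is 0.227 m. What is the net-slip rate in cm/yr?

0.241 cm/yr

dip-slip = heave / cos(dip) = 0.227 / cos(72.6°) = 0.7591 m
net slip = dip-slip / sin(rake) = 0.7591 / sin(58°) = 0.8951 m
rate = 0.8951 m / 372 years = 0.00241 m/yr = 0.241 cm/yr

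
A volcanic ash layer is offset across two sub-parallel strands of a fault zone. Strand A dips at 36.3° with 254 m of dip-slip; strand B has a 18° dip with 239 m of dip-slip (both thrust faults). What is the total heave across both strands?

heave_A = 254 × cos(36.3°) = 204.7 m
heave_B = 239 × cos(18°) = 227.3 m
total = 204.7 + 227.3 = 432 m

432 m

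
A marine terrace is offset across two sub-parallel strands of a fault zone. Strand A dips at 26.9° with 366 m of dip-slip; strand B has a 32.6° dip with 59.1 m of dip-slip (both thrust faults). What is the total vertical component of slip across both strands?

throw_A = 366 × sin(26.9°) = 165.6 m
throw_B = 59.1 × sin(32.6°) = 31.84 m
total = 165.6 + 31.84 = 197 m

197 m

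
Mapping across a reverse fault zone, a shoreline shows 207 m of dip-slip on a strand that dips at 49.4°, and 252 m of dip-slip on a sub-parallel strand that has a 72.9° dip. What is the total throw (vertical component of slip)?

throw_A = 207 × sin(49.4°) = 157.2 m
throw_B = 252 × sin(72.9°) = 240.9 m
total = 157.2 + 240.9 = 398 m

398 m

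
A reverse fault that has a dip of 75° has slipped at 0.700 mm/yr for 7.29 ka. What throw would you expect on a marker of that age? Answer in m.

dip-slip = rate × time = 0.700 mm/yr × 7.29 ka = 5.103 m
throw = dip-slip × sin(dip) = 5.103 × sin(75°) = 4.93 m

4.93 m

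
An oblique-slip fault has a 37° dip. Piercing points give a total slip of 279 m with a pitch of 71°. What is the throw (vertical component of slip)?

dip-slip = net slip × sin(rake) = 279 m × sin(71°) = 263.8 m
throw = dip-slip × sin(dip) = 263.8 × sin(37°) = 159 m

159 m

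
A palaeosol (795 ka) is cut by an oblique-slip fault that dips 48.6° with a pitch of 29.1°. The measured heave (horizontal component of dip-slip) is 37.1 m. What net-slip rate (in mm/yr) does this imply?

0.145 mm/yr

dip-slip = heave / cos(dip) = 37.1 / cos(48.6°) = 56.10 m
net slip = dip-slip / sin(rake) = 56.10 / sin(29.1°) = 115.4 m
rate = 115.4 m / 795 ka = 0.000145 m/yr = 0.145 mm/yr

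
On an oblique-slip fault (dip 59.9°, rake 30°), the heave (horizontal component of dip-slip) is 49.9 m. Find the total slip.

199 m

dip-slip = heave / cos(dip) = 49.9 / cos(59.9°) = 99.50 m
net slip = dip-slip / sin(rake) = 99.50 / sin(30°) = 199 m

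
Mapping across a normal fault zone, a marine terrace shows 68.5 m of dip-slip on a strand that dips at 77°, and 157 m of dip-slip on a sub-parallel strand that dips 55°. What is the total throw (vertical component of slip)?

throw_A = 68.5 × sin(77°) = 66.74 m
throw_B = 157 × sin(55°) = 128.6 m
total = 66.74 + 128.6 = 195 m

195 m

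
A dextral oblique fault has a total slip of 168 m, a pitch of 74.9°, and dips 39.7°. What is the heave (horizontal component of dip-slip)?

125 m

dip-slip = net slip × sin(rake) = 168 m × sin(74.9°) = 162.2 m
heave = dip-slip × cos(dip) = 162.2 × cos(39.7°) = 125 m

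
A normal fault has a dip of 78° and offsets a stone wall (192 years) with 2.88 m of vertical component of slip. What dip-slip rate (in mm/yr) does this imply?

dip-slip = throw / sin(dip) = 2.88 m / sin(78°) = 2.944 m
rate = 2.944 m / 192 years = 0.0153 m/yr = 15.3 mm/yr

15.3 mm/yr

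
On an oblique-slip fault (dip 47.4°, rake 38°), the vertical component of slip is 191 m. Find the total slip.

dip-slip = throw / sin(dip) = 191 / sin(47.4°) = 259.5 m
net slip = dip-slip / sin(rake) = 259.5 / sin(38°) = 421 m

421 m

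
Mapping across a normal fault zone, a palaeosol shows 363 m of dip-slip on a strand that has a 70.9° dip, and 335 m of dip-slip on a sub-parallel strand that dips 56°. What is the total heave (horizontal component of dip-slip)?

306 m

heave_A = 363 × cos(70.9°) = 118.8 m
heave_B = 335 × cos(56°) = 187.3 m
total = 118.8 + 187.3 = 306 m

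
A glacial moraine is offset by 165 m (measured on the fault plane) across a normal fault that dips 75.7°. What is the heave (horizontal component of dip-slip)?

heave = dip-slip × cos(dip) = 165 m × cos(75.7°) = 40.8 m

40.8 m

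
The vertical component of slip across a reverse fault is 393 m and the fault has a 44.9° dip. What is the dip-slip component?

557 m

dip-slip = throw / sin(dip) = 393 / sin(44.9°) = 557 m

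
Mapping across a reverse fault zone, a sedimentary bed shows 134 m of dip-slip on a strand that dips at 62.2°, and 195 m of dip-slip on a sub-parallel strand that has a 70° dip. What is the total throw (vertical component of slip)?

302 m

throw_A = 134 × sin(62.2°) = 118.5 m
throw_B = 195 × sin(70°) = 183.2 m
total = 118.5 + 183.2 = 302 m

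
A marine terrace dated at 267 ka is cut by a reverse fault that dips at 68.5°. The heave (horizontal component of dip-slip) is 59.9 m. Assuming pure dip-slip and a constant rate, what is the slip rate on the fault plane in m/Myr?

dip-slip = heave / cos(dip) = 59.9 m / cos(68.5°) = 163.4 m
rate = 163.4 m / 267 ka = 0.000612 m/yr = 612 m/Myr

612 m/Myr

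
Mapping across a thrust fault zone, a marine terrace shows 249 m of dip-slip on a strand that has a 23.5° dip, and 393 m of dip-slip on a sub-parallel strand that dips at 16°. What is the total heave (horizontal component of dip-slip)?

606 m

heave_A = 249 × cos(23.5°) = 228.3 m
heave_B = 393 × cos(16°) = 377.8 m
total = 228.3 + 377.8 = 606 m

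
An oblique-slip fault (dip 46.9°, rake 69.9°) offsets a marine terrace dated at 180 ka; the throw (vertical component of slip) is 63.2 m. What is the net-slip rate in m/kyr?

dip-slip = throw / sin(dip) = 63.2 / sin(46.9°) = 86.56 m
net slip = dip-slip / sin(rake) = 86.56 / sin(69.9°) = 92.17 m
rate = 92.17 m / 180 ka = 0.000512 m/yr = 0.512 m/kyr

0.512 m/kyr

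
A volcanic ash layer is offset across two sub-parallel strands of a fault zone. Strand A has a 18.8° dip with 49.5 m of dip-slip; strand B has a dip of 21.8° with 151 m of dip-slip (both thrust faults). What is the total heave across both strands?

heave_A = 49.5 × cos(18.8°) = 46.86 m
heave_B = 151 × cos(21.8°) = 140.2 m
total = 46.86 + 140.2 = 187 m

187 m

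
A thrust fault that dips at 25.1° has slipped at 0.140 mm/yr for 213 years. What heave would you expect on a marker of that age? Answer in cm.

dip-slip = rate × time = 0.140 mm/yr × 213 years = 0.02982 m
heave = dip-slip × cos(dip) = 0.02982 × cos(25.1°) = 0.0270 m = 2.70 cm

2.70 cm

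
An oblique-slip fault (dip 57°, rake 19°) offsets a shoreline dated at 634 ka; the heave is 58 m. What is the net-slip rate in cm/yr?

0.0516 cm/yr

dip-slip = heave / cos(dip) = 58 / cos(57°) = 106.5 m
net slip = dip-slip / sin(rake) = 106.5 / sin(19°) = 327.1 m
rate = 327.1 m / 634 ka = 0.000516 m/yr = 0.0516 cm/yr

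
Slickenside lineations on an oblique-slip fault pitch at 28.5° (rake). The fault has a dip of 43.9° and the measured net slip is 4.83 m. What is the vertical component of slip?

dip-slip = net slip × sin(rake) = 4.83 m × sin(28.5°) = 2.305 m
throw = dip-slip × sin(dip) = 2.305 × sin(43.9°) = 1.60 m

1.60 m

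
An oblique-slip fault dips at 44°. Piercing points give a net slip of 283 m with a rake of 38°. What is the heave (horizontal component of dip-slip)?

125 m

dip-slip = net slip × sin(rake) = 283 m × sin(38°) = 174.2 m
heave = dip-slip × cos(dip) = 174.2 × cos(44°) = 125 m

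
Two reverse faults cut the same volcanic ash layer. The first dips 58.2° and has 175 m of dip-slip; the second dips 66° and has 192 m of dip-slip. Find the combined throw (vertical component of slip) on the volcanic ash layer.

324 m

throw_A = 175 × sin(58.2°) = 148.7 m
throw_B = 192 × sin(66°) = 175.4 m
total = 148.7 + 175.4 = 324 m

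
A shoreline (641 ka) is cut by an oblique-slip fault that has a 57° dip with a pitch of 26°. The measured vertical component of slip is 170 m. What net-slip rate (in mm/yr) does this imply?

0.721 mm/yr

dip-slip = throw / sin(dip) = 170 / sin(57°) = 202.7 m
net slip = dip-slip / sin(rake) = 202.7 / sin(26°) = 462.4 m
rate = 462.4 m / 641 ka = 0.000721 m/yr = 0.721 mm/yr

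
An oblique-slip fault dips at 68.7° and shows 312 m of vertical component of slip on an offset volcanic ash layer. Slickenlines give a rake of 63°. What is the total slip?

dip-slip = throw / sin(dip) = 312 / sin(68.7°) = 334.9 m
net slip = dip-slip / sin(rake) = 334.9 / sin(63°) = 376 m

376 m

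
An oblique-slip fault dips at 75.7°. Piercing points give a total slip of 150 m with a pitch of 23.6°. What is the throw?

dip-slip = net slip × sin(rake) = 150 m × sin(23.6°) = 60.05 m
throw = dip-slip × sin(dip) = 60.05 × sin(75.7°) = 58.2 m

58.2 m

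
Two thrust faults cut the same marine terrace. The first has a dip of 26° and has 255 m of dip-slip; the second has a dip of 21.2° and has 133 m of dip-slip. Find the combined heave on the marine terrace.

heave_A = 255 × cos(26°) = 229.2 m
heave_B = 133 × cos(21.2°) = 124 m
total = 229.2 + 124 = 353 m

353 m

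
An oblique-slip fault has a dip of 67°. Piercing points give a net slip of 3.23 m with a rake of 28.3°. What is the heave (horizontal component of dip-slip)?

0.598 m

dip-slip = net slip × sin(rake) = 3.23 m × sin(28.3°) = 1.531 m
heave = dip-slip × cos(dip) = 1.531 × cos(67°) = 0.598 m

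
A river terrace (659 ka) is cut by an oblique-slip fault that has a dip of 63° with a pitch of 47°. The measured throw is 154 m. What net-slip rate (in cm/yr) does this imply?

dip-slip = throw / sin(dip) = 154 / sin(63°) = 172.8 m
net slip = dip-slip / sin(rake) = 172.8 / sin(47°) = 236.3 m
rate = 236.3 m / 659 ka = 0.000359 m/yr = 0.0359 cm/yr

0.0359 cm/yr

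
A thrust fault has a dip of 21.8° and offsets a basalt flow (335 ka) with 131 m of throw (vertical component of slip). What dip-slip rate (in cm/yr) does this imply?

dip-slip = throw / sin(dip) = 131 m / sin(21.8°) = 352.7 m
rate = 352.7 m / 335 ka = 0.00105 m/yr = 0.105 cm/yr

0.105 cm/yr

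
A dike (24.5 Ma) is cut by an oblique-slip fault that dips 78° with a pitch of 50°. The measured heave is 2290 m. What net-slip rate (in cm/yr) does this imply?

0.0587 cm/yr

dip-slip = heave / cos(dip) = 2290 / cos(78°) = 11010 m
net slip = dip-slip / sin(rake) = 11010 / sin(50°) = 14380 m
rate = 14380 m / 24.5 Ma = 0.000587 m/yr = 0.0587 cm/yr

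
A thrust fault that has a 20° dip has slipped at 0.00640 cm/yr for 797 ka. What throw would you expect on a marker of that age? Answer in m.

dip-slip = rate × time = 0.00640 cm/yr × 797 ka = 51.01 m
throw = dip-slip × sin(dip) = 51.01 × sin(20°) = 17.4 m

17.4 m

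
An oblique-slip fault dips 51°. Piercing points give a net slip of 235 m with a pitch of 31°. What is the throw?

94.1 m

dip-slip = net slip × sin(rake) = 235 m × sin(31°) = 121 m
throw = dip-slip × sin(dip) = 121 × sin(51°) = 94.1 m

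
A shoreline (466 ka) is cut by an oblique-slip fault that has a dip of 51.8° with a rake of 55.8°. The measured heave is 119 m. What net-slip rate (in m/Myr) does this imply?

dip-slip = heave / cos(dip) = 119 / cos(51.8°) = 192.4 m
net slip = dip-slip / sin(rake) = 192.4 / sin(55.8°) = 232.7 m
rate = 232.7 m / 466 ka = 0.000499 m/yr = 499 m/Myr

499 m/Myr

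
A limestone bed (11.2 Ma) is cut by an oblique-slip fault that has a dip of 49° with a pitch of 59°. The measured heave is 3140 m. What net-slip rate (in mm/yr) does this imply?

dip-slip = heave / cos(dip) = 3140 / cos(49°) = 4786 m
net slip = dip-slip / sin(rake) = 4786 / sin(59°) = 5584 m
rate = 5584 m / 11.2 Ma = 0.000499 m/yr = 0.499 mm/yr

0.499 mm/yr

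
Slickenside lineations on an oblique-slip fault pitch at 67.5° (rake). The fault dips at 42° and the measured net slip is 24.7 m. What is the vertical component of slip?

15.3 m

dip-slip = net slip × sin(rake) = 24.7 m × sin(67.5°) = 22.82 m
throw = dip-slip × sin(dip) = 22.82 × sin(42°) = 15.3 m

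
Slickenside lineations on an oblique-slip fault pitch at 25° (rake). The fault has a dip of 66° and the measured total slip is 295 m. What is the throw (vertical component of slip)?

114 m

dip-slip = net slip × sin(rake) = 295 m × sin(25°) = 124.7 m
throw = dip-slip × sin(dip) = 124.7 × sin(66°) = 114 m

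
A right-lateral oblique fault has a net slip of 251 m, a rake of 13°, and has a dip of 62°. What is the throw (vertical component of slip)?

dip-slip = net slip × sin(rake) = 251 m × sin(13°) = 56.46 m
throw = dip-slip × sin(dip) = 56.46 × sin(62°) = 49.9 m

49.9 m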